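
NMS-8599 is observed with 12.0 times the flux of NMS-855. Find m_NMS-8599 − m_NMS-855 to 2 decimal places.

m_NMS-8599 − m_NMS-855 = −2.5 log₁₀(F_NMS-8599/F_NMS-855) = −2.5 log₁₀(12.0) = −2.5 × (1.079) = -2.698.

-2.70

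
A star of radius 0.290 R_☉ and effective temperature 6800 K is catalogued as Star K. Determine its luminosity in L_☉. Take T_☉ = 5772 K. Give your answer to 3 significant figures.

L/L_☉ = (R/R_☉)² (T/T_☉)⁴ = (0.290)² × (6800/5772)⁴
       = 0.08410 × (1.178)⁴ = 0.08410 × 1.926 = 0.1620.

0.162 L_☉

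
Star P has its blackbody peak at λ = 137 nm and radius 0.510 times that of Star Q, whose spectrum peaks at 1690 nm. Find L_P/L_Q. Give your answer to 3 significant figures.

6.02×10^3

Wien's law gives T ∝ 1/λ_max, so T_P/T_Q = λ_Q/λ_P = 1690/137 = 12.34.
Then L ∝ R²T⁴ gives L_P/L_Q = (0.510)² × (12.34)⁴ = 0.2601 × 2.316×10^4 = 6023.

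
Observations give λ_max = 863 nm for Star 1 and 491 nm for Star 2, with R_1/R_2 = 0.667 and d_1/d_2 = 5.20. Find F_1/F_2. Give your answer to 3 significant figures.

Wien's law: T_1/T_2 = λ_2/λ_1 = 491/863 = 0.5689.
L_1/L_2 = (R_1/R_2)²(T_1/T_2)⁴ = (0.667)²(0.5689)⁴ = 0.04662.
F_1/F_2 = (L_1/L_2)/(d_1/d_2)² = 0.04662/(5.20)² = 0.001724.

0.00172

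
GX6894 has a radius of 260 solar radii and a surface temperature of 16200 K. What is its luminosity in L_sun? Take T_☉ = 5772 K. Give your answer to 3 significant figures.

4.19×10^6 L_sun

L/L_☉ = (R/R_☉)² (T/T_☉)⁴ = (260)² × (16200/5772)⁴
       = 6.760×10^4 × (2.807)⁴ = 6.760×10^4 × 62.05 = 4.195×10^6.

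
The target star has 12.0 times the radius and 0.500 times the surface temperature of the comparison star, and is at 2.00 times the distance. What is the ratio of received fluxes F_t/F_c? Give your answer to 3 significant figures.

2.25

L_t/L_c = (R_t/R_c)²(T_t/T_c)⁴ = (12.0)² × (0.500)⁴ = 9.000.
F_t/F_c = (L_t/L_c)/(d_t/d_c)² = 9.000 / (2.00)² = 2.250.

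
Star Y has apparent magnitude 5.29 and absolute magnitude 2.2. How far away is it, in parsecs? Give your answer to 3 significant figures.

m − M = 5 log₁₀(d/10 pc)
5.29 − (2.2) = 3.09 = 5 log₁₀(d/10)
d = 10 × 10^(3.09/5) = 10 × 10^0.618 = 41.50 pc.

41.5 pc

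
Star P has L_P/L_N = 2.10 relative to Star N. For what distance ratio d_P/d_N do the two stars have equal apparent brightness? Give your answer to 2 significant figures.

1.4

Equal flux requires L_P/d_P² = L_N/d_N², so d_P/d_N = √(L_P/L_N)
= √(2.10) = 1.449.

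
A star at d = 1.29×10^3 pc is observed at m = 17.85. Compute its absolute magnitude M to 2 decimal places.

7.30

M = m − 5 log₁₀(d/10 pc) = 17.85 − 5 log₁₀(1.29×10^3/10)
  = 17.85 − 5 × 2.111 = 17.85 − 10.55 = 7.30.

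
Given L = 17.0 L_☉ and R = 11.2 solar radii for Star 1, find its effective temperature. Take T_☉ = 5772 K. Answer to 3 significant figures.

T/T_☉ = (L/L_☉)^(1/4) / (R/R_☉)^(1/2)
T = 5772 × (17.0)^(1/4) / √(11.2) = 5772 × 2.031 / 3.347 = 3502 K.

3.50×10^3 K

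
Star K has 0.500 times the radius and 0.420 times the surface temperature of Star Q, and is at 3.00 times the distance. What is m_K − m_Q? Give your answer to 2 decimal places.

L_K/L_Q = (0.500)²(0.420)⁴ = 0.007779.
F_K/F_Q = (L_K/L_Q)/(d_K/d_Q)² = 0.007779/9.000 = 8.644×10^-4.
m_K − m_Q = −2.5 log₁₀(8.644×10^-4) = 7.66.

7.66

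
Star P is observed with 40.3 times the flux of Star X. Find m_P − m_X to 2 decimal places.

-4.01

m_P − m_X = −2.5 log₁₀(F_P/F_X) = −2.5 log₁₀(40.3) = −2.5 × (1.605) = -4.013.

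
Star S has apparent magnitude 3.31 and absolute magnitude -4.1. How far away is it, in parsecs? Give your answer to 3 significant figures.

303 pc

m − M = 5 log₁₀(d/10 pc)
3.31 − (-4.1) = 7.41 = 5 log₁₀(d/10)
d = 10 × 10^(7.41/5) = 10 × 10^1.482 = 303.4 pc.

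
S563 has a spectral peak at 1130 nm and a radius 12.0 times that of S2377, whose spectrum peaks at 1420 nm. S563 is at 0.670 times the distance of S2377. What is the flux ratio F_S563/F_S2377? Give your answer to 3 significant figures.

800

Wien's law: T_S563/T_S2377 = λ_S2377/λ_S563 = 1420/1130 = 1.257.
L_S563/L_S2377 = (R_S563/R_S2377)²(T_S563/T_S2377)⁴ = (12.0)²(1.257)⁴ = 359.1.
F_S563/F_S2377 = (L_S563/L_S2377)/(d_S563/d_S2377)² = 359.1/(0.670)² = 799.9.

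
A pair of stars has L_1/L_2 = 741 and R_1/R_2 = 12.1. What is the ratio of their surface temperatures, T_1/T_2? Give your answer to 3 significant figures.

L ∝ R²T⁴ gives T ∝ (L/R²)^(1/4), so
T_1/T_2 = (741 / 12.1²)^(1/4) = (5.061)^(1/4) = 1.500.

1.50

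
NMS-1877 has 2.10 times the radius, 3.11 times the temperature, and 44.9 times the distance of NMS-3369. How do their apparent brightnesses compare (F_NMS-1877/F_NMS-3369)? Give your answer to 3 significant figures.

0.205

L_NMS-1877/L_NMS-3369 = (R_NMS-1877/R_NMS-3369)²(T_NMS-1877/T_NMS-3369)⁴ = (2.10)² × (3.11)⁴ = 412.6.
F_NMS-1877/F_NMS-3369 = (L_NMS-1877/L_NMS-3369)/(d_NMS-1877/d_NMS-3369)² = 412.6 / (44.9)² = 0.2046.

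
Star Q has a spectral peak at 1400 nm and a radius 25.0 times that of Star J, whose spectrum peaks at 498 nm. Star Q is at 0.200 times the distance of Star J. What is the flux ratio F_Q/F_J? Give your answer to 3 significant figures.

Wien's law: T_Q/T_J = λ_J/λ_Q = 498/1400 = 0.3557.
L_Q/L_J = (R_Q/R_J)²(T_Q/T_J)⁴ = (25.0)²(0.3557)⁴ = 10.01.
F_Q/F_J = (L_Q/L_J)/(d_Q/d_J)² = 10.01/(0.200)² = 250.2.

250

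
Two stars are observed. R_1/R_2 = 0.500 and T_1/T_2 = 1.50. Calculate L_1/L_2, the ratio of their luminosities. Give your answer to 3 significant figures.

1.27

From the Stefan–Boltzmann law, L ∝ R²T⁴, so
L_1/L_2 = (R_1/R_2)² (T_1/T_2)⁴ = (0.500)² × (1.50)⁴ = 0.2500 × 5.062 = 1.266.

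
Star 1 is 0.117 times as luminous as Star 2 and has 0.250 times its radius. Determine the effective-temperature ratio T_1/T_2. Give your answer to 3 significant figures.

L ∝ R²T⁴ gives T ∝ (L/R²)^(1/4), so
T_1/T_2 = (0.117 / 0.250²)^(1/4) = (1.872)^(1/4) = 1.170.

1.17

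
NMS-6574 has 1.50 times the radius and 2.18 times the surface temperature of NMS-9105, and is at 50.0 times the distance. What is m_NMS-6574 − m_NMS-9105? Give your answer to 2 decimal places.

L_NMS-6574/L_NMS-9105 = (1.50)²(2.18)⁴ = 50.82.
F_NMS-6574/F_NMS-9105 = (L_NMS-6574/L_NMS-9105)/(d_NMS-6574/d_NMS-9105)² = 50.82/2500 = 0.02033.
m_NMS-6574 − m_NMS-9105 = −2.5 log₁₀(0.02033) = 4.23.

4.23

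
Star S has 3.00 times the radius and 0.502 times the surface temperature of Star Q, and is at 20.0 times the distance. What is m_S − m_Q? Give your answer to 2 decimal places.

L_S/L_Q = (3.00)²(0.502)⁴ = 0.5716.
F_S/F_Q = (L_S/L_Q)/(d_S/d_Q)² = 0.5716/400.0 = 0.001429.
m_S − m_Q = −2.5 log₁₀(0.001429) = 7.11.

7.11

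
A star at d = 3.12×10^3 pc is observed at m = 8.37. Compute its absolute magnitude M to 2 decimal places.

-4.10

M = m − 5 log₁₀(d/10 pc) = 8.37 − 5 log₁₀(3.12×10^3/10)
  = 8.37 − 5 × 2.494 = 8.37 − 12.47 = -4.10.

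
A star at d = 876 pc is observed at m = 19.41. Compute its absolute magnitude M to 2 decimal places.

9.70

M = m − 5 log₁₀(d/10 pc) = 19.41 − 5 log₁₀(876/10)
  = 19.41 − 5 × 1.943 = 19.41 − 9.71 = 9.70.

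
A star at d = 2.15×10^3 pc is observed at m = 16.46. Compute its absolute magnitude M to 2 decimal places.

4.80

M = m − 5 log₁₀(d/10 pc) = 16.46 − 5 log₁₀(2.15×10^3/10)
  = 16.46 − 5 × 2.332 = 16.46 − 11.66 = 4.80.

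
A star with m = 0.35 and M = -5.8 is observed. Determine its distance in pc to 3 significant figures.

m − M = 5 log₁₀(d/10 pc)
0.35 − (-5.8) = 6.15 = 5 log₁₀(d/10)
d = 10 × 10^(6.15/5) = 10 × 10^1.230 = 169.8 pc.

170 pc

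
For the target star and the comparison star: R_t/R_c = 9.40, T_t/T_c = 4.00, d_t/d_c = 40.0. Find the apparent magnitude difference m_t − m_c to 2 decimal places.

-2.88

L_t/L_c = (9.40)²(4.00)⁴ = 2.262×10^4.
F_t/F_c = (L_t/L_c)/(d_t/d_c)² = 2.262×10^4/1600 = 14.14.
m_t − m_c = −2.5 log₁₀(14.14) = -2.88.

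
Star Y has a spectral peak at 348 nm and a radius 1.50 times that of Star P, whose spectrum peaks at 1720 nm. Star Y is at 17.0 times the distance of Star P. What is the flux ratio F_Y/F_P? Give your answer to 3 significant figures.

4.65

Wien's law: T_Y/T_P = λ_P/λ_Y = 1720/348 = 4.943.
L_Y/L_P = (R_Y/R_P)²(T_Y/T_P)⁴ = (1.50)²(4.943)⁴ = 1343.
F_Y/F_P = (L_Y/L_P)/(d_Y/d_P)² = 1343/(17.0)² = 4.646.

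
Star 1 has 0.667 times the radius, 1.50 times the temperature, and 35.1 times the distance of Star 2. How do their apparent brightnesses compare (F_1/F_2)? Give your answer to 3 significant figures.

0.00183

L_1/L_2 = (R_1/R_2)²(T_1/T_2)⁴ = (0.667)² × (1.50)⁴ = 2.252.
F_1/F_2 = (L_1/L_2)/(d_1/d_2)² = 2.252 / (35.1)² = 0.001828.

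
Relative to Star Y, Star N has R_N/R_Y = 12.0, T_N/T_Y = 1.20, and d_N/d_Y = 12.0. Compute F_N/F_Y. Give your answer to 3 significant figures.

2.07

L_N/L_Y = (R_N/R_Y)²(T_N/T_Y)⁴ = (12.0)² × (1.20)⁴ = 298.6.
F_N/F_Y = (L_N/L_Y)/(d_N/d_Y)² = 298.6 / (12.0)² = 2.074.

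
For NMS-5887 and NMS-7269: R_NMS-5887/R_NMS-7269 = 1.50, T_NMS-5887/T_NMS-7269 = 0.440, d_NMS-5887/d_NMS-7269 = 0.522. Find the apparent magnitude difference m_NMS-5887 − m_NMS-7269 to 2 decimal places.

1.27

L_NMS-5887/L_NMS-7269 = (1.50)²(0.440)⁴ = 0.08433.
F_NMS-5887/F_NMS-7269 = (L_NMS-5887/L_NMS-7269)/(d_NMS-5887/d_NMS-7269)² = 0.08433/0.2725 = 0.3095.
m_NMS-5887 − m_NMS-7269 = −2.5 log₁₀(0.3095) = 1.27.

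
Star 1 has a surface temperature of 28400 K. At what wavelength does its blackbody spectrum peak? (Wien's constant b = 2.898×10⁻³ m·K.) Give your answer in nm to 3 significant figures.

λ_max = b/T = 2.898×10⁻³ / 28400 = 1.02×10^-7 m = 102.0 nm.

102 nm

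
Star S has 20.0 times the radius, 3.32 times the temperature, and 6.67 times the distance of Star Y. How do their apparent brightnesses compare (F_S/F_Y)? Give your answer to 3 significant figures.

L_S/L_Y = (R_S/R_Y)²(T_S/T_Y)⁴ = (20.0)² × (3.32)⁴ = 4.860×10^4.
F_S/F_Y = (L_S/L_Y)/(d_S/d_Y)² = 4.860×10^4 / (6.67)² = 1092.

1.09×10^3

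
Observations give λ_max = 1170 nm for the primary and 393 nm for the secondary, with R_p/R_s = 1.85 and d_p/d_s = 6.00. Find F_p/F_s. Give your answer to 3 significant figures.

0.00121

Wien's law: T_p/T_s = λ_s/λ_p = 393/1170 = 0.3359.
L_p/L_s = (R_p/R_s)²(T_p/T_s)⁴ = (1.85)²(0.3359)⁴ = 0.04357.
F_p/F_s = (L_p/L_s)/(d_p/d_s)² = 0.04357/(6.00)² = 0.001210.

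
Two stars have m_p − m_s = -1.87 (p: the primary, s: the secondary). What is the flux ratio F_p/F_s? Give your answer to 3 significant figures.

F_p/F_s = 10^(−(m_p − m_s)/2.5) = 10^(1.87/2.5) = 10^0.748 = 5.598.

5.60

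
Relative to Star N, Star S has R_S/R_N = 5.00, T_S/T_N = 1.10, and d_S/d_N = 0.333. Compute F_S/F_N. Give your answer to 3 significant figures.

330

L_S/L_N = (R_S/R_N)²(T_S/T_N)⁴ = (5.00)² × (1.10)⁴ = 36.60.
F_S/F_N = (L_S/L_N)/(d_S/d_N)² = 36.60 / (0.333)² = 330.1.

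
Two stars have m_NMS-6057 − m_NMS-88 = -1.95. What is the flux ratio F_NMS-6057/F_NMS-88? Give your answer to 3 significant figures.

6.03

F_NMS-6057/F_NMS-88 = 10^(−(m_NMS-6057 − m_NMS-88)/2.5) = 10^(1.95/2.5) = 10^0.780 = 6.026.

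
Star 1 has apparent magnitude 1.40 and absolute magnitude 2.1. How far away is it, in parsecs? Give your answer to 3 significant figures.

7.24 pc

m − M = 5 log₁₀(d/10 pc)
1.40 − (2.1) = -0.70 = 5 log₁₀(d/10)
d = 10 × 10^(-0.70/5) = 10 × 10^-0.140 = 7.244 pc.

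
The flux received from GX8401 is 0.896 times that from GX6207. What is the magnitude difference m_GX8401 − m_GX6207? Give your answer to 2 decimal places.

0.12

m_GX8401 − m_GX6207 = −2.5 log₁₀(F_GX8401/F_GX6207) = −2.5 log₁₀(0.896) = −2.5 × (-0.048) = 0.119.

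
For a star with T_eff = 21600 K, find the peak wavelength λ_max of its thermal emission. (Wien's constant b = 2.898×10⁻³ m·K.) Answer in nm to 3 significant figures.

λ_max = b/T = 2.898×10⁻³ / 21600 = 1.34×10^-7 m = 134.2 nm.

134 nm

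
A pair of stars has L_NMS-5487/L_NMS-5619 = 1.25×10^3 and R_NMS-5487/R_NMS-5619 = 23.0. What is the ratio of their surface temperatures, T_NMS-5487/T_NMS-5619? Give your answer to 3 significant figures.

L ∝ R²T⁴ gives T ∝ (L/R²)^(1/4), so
T_NMS-5487/T_NMS-5619 = (1.25×10^3 / 23.0²)^(1/4) = (2.363)^(1/4) = 1.240.

1.24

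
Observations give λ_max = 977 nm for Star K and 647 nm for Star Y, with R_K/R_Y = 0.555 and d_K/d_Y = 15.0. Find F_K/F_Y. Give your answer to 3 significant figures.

Wien's law: T_K/T_Y = λ_Y/λ_K = 647/977 = 0.6622.
L_K/L_Y = (R_K/R_Y)²(T_K/T_Y)⁴ = (0.555)²(0.6622)⁴ = 0.05924.
F_K/F_Y = (L_K/L_Y)/(d_K/d_Y)² = 0.05924/(15.0)² = 2.633×10^-4.

2.63×10^-4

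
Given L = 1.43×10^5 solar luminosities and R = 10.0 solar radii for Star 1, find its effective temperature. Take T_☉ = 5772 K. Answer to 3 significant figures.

3.55×10^4 K

T/T_☉ = (L/L_☉)^(1/4) / (R/R_☉)^(1/2)
T = 5772 × (1.43×10^5)^(1/4) / √(10.0) = 5772 × 19.45 / 3.162 = 3.549×10^4 K.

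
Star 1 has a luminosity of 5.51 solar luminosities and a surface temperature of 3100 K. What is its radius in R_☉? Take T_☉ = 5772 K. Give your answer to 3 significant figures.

R/R_☉ = √(L/L_☉) / (T/T_☉)² = √(5.51) / (0.5371)²
       = 2.347 / 0.2885 = 8.138.

8.14 R_☉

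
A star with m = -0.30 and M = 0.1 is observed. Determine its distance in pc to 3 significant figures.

m − M = 5 log₁₀(d/10 pc)
-0.30 − (0.1) = -0.40 = 5 log₁₀(d/10)
d = 10 × 10^(-0.40/5) = 10 × 10^-0.080 = 8.318 pc.

8.32 pc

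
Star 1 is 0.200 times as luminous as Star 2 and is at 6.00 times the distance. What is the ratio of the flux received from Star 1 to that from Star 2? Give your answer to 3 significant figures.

0.00556

F = L/(4πd²), so F_1/F_2 = (L_1/L_2) / (d_1/d_2)²
= 0.200 / (6.00)² = 0.200 / 36.00 = 0.005556.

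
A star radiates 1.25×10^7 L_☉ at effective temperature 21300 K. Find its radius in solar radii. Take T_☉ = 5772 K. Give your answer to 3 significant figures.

R/R_☉ = √(L/L_☉) / (T/T_☉)² = √(1.25×10^7) / (3.690)²
       = 3536 / 13.62 = 259.6.

260 solar radii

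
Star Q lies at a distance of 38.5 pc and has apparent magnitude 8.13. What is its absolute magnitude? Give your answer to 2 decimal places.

5.20

M = m − 5 log₁₀(d/10 pc) = 8.13 − 5 log₁₀(38.5/10)
  = 8.13 − 5 × 0.585 = 8.13 − 2.93 = 5.20.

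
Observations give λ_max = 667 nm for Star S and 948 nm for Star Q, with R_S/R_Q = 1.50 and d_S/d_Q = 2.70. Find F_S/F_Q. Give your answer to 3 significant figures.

1.26

Wien's law: T_S/T_Q = λ_Q/λ_S = 948/667 = 1.421.
L_S/L_Q = (R_S/R_Q)²(T_S/T_Q)⁴ = (1.50)²(1.421)⁴ = 9.181.
F_S/F_Q = (L_S/L_Q)/(d_S/d_Q)² = 9.181/(2.70)² = 1.259.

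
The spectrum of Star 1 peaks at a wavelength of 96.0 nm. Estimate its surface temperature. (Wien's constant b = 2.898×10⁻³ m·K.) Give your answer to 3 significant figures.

3.02×10^4 K

T = b/λ_max = 2.898×10⁻³ / (96.0×10⁻⁹) = 3.019×10^4 K.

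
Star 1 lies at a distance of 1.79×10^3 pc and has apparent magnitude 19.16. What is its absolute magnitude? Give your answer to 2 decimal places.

M = m − 5 log₁₀(d/10 pc) = 19.16 − 5 log₁₀(1.79×10^3/10)
  = 19.16 − 5 × 2.253 = 19.16 − 11.26 = 7.90.

7.90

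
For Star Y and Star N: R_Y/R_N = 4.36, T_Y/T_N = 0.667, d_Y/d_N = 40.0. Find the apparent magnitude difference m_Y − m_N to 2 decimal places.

L_Y/L_N = (4.36)²(0.667)⁴ = 3.762.
F_Y/F_N = (L_Y/L_N)/(d_Y/d_N)² = 3.762/1600 = 0.002352.
m_Y − m_N = −2.5 log₁₀(0.002352) = 6.57.

6.57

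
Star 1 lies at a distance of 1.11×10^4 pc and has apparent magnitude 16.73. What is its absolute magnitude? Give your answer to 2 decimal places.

M = m − 5 log₁₀(d/10 pc) = 16.73 − 5 log₁₀(1.11×10^4/10)
  = 16.73 − 5 × 3.045 = 16.73 − 15.23 = 1.50.

1.50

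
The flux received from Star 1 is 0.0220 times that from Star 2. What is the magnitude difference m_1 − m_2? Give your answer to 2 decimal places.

m_1 − m_2 = −2.5 log₁₀(F_1/F_2) = −2.5 log₁₀(0.0220) = −2.5 × (-1.658) = 4.144.

4.14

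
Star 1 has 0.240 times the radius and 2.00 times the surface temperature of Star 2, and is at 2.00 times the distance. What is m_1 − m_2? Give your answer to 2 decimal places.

1.59

L_1/L_2 = (0.240)²(2.00)⁴ = 0.9216.
F_1/F_2 = (L_1/L_2)/(d_1/d_2)² = 0.9216/4.000 = 0.2304.
m_1 − m_2 = −2.5 log₁₀(0.2304) = 1.59.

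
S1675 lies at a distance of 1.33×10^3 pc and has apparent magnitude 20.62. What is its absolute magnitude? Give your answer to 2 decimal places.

10.00

M = m − 5 log₁₀(d/10 pc) = 20.62 − 5 log₁₀(1.33×10^3/10)
  = 20.62 − 5 × 2.124 = 20.62 − 10.62 = 10.00.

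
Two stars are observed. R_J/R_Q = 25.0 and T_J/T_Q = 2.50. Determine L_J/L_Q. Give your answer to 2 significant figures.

2.4×10^4

From the Stefan–Boltzmann law, L ∝ R²T⁴, so
L_J/L_Q = (R_J/R_Q)² (T_J/T_Q)⁴ = (25.0)² × (2.50)⁴ = 625.0 × 39.06 = 2.441×10^4.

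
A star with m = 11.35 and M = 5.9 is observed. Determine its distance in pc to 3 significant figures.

123 pc

m − M = 5 log₁₀(d/10 pc)
11.35 − (5.9) = 5.45 = 5 log₁₀(d/10)
d = 10 × 10^(5.45/5) = 10 × 10^1.090 = 123.0 pc.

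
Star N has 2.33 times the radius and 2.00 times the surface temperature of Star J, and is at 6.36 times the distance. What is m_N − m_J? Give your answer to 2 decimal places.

-0.83

L_N/L_J = (2.33)²(2.00)⁴ = 86.86.
F_N/F_J = (L_N/L_J)/(d_N/d_J)² = 86.86/40.45 = 2.147.
m_N − m_J = −2.5 log₁₀(2.147) = -0.83.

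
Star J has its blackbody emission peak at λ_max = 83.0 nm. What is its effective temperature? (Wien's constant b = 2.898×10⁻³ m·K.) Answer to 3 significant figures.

3.49×10^4 K

T = b/λ_max = 2.898×10⁻³ / (83.0×10⁻⁹) = 3.492×10^4 K.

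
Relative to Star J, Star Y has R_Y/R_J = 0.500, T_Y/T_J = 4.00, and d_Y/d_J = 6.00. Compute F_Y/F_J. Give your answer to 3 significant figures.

L_Y/L_J = (R_Y/R_J)²(T_Y/T_J)⁴ = (0.500)² × (4.00)⁴ = 64.00.
F_Y/F_J = (L_Y/L_J)/(d_Y/d_J)² = 64.00 / (6.00)² = 1.778.

1.78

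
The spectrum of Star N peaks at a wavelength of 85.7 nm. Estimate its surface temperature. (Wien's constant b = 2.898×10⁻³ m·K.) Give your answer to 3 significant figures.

T = b/λ_max = 2.898×10⁻³ / (85.7×10⁻⁹) = 3.382×10^4 K.

3.38×10^4 K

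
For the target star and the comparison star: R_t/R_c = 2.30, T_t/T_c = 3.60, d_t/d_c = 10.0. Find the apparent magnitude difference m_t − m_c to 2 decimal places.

-2.37

L_t/L_c = (2.30)²(3.60)⁴ = 888.5.
F_t/F_c = (L_t/L_c)/(d_t/d_c)² = 888.5/100.0 = 8.885.
m_t − m_c = −2.5 log₁₀(8.885) = -2.37.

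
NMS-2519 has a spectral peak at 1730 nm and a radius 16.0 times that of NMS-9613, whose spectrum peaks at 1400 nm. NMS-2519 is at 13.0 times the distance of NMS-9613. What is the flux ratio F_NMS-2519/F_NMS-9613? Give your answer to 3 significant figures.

Wien's law: T_NMS-2519/T_NMS-9613 = λ_NMS-9613/λ_NMS-2519 = 1400/1730 = 0.8092.
L_NMS-2519/L_NMS-9613 = (R_NMS-2519/R_NMS-9613)²(T_NMS-2519/T_NMS-9613)⁴ = (16.0)²(0.8092)⁴ = 109.8.
F_NMS-2519/F_NMS-9613 = (L_NMS-2519/L_NMS-9613)/(d_NMS-2519/d_NMS-9613)² = 109.8/(13.0)² = 0.6497.

0.650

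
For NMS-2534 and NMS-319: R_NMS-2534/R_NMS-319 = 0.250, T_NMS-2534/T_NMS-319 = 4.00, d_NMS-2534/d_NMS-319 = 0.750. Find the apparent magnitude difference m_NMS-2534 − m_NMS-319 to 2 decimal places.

-3.63

L_NMS-2534/L_NMS-319 = (0.250)²(4.00)⁴ = 16.00.
F_NMS-2534/F_NMS-319 = (L_NMS-2534/L_NMS-319)/(d_NMS-2534/d_NMS-319)² = 16.00/0.5625 = 28.44.
m_NMS-2534 − m_NMS-319 = −2.5 log₁₀(28.44) = -3.63.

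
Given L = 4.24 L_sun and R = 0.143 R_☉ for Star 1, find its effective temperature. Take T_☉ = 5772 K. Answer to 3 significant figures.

2.19×10^4 K

T/T_☉ = (L/L_☉)^(1/4) / (R/R_☉)^(1/2)
T = 5772 × (4.24)^(1/4) / √(0.143) = 5772 × 1.435 / 0.3782 = 2.190×10^4 K.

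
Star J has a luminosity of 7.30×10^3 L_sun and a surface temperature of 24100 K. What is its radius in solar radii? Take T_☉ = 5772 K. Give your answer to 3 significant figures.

R/R_☉ = √(L/L_☉) / (T/T_☉)² = √(7.30×10^3) / (4.175)²
       = 85.44 / 17.43 = 4.901.

4.90 solar radii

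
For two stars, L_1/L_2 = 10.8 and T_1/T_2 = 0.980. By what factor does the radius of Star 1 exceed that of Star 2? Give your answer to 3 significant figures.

3.42

L ∝ R²T⁴ gives R ∝ √L / T², so
R_1/R_2 = √(10.8) / (0.980)² = 3.286 / 0.9604 = 3.422.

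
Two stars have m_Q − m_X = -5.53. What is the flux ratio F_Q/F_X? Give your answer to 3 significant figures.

F_Q/F_X = 10^(−(m_Q − m_X)/2.5) = 10^(5.53/2.5) = 10^2.212 = 162.9.

163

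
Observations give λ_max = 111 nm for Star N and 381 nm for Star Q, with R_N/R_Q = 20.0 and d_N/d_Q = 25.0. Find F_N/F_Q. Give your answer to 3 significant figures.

88.8

Wien's law: T_N/T_Q = λ_Q/λ_N = 381/111 = 3.432.
L_N/L_Q = (R_N/R_Q)²(T_N/T_Q)⁴ = (20.0)²(3.432)⁴ = 5.552×10^4.
F_N/F_Q = (L_N/L_Q)/(d_N/d_Q)² = 5.552×10^4/(25.0)² = 88.84.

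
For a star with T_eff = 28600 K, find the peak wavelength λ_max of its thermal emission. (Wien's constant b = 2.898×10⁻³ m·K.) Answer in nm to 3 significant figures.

101 nm

λ_max = b/T = 2.898×10⁻³ / 28600 = 1.01×10^-7 m = 101.3 nm.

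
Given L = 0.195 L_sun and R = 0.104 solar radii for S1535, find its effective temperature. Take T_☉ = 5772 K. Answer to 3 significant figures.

T/T_☉ = (L/L_☉)^(1/4) / (R/R_☉)^(1/2)
T = 5772 × (0.195)^(1/4) / √(0.104) = 5772 × 0.6645 / 0.3225 = 1.189×10^4 K.

1.19×10^4 K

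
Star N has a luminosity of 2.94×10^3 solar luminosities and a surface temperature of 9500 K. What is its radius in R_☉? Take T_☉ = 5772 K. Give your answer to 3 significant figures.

20.0 R_☉

R/R_☉ = √(L/L_☉) / (T/T_☉)² = √(2.94×10^3) / (1.646)²
       = 54.22 / 2.709 = 20.02.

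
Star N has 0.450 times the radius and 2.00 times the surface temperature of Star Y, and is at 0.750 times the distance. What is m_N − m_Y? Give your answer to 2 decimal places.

-1.90

L_N/L_Y = (0.450)²(2.00)⁴ = 3.240.
F_N/F_Y = (L_N/L_Y)/(d_N/d_Y)² = 3.240/0.5625 = 5.760.
m_N − m_Y = −2.5 log₁₀(5.760) = -1.90.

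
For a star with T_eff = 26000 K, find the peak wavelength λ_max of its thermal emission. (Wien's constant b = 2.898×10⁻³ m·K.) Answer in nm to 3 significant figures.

λ_max = b/T = 2.898×10⁻³ / 26000 = 1.11×10^-7 m = 111.5 nm.

111 nm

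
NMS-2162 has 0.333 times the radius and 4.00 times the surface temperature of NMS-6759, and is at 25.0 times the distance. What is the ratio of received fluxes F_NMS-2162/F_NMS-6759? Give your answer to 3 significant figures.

0.0454

L_NMS-2162/L_NMS-6759 = (R_NMS-2162/R_NMS-6759)²(T_NMS-2162/T_NMS-6759)⁴ = (0.333)² × (4.00)⁴ = 28.39.
F_NMS-2162/F_NMS-6759 = (L_NMS-2162/L_NMS-6759)/(d_NMS-2162/d_NMS-6759)² = 28.39 / (25.0)² = 0.04542.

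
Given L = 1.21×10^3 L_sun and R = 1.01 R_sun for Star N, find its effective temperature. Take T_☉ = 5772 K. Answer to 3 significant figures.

T/T_☉ = (L/L_☉)^(1/4) / (R/R_☉)^(1/2)
T = 5772 × (1.21×10^3)^(1/4) / √(1.01) = 5772 × 5.898 / 1.005 = 3.387×10^4 K.

3.39×10^4 K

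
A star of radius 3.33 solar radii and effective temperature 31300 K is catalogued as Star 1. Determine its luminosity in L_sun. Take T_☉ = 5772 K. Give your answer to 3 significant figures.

9.59×10^3 L_sun

L/L_☉ = (R/R_☉)² (T/T_☉)⁴ = (3.33)² × (31300/5772)⁴
       = 11.09 × (5.423)⁴ = 11.09 × 864.7 = 9589.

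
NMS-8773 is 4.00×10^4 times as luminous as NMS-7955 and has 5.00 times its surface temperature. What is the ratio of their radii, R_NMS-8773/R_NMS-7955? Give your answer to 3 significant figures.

L ∝ R²T⁴ gives R ∝ √L / T², so
R_NMS-8773/R_NMS-7955 = √(4.00×10^4) / (5.00)² = 200.0 / 25.00 = 8.000.

8.00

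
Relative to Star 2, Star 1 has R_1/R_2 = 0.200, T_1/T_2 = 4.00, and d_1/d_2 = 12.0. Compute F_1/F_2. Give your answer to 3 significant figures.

0.0711

L_1/L_2 = (R_1/R_2)²(T_1/T_2)⁴ = (0.200)² × (4.00)⁴ = 10.24.
F_1/F_2 = (L_1/L_2)/(d_1/d_2)² = 10.24 / (12.0)² = 0.07111.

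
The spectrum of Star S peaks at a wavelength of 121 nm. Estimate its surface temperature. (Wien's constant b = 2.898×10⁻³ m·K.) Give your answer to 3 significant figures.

2.40×10^4 K

T = b/λ_max = 2.898×10⁻³ / (121×10⁻⁹) = 2.395×10^4 K.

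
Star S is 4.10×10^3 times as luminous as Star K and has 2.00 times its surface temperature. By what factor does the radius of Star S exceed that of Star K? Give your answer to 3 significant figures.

16.0

L ∝ R²T⁴ gives R ∝ √L / T², so
R_S/R_K = √(4.10×10^3) / (2.00)² = 64.03 / 4.000 = 16.01.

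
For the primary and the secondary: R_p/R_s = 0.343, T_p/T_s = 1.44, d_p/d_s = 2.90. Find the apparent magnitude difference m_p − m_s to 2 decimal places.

L_p/L_s = (0.343)²(1.44)⁴ = 0.5059.
F_p/F_s = (L_p/L_s)/(d_p/d_s)² = 0.5059/8.410 = 0.06015.
m_p − m_s = −2.5 log₁₀(0.06015) = 3.05.

3.05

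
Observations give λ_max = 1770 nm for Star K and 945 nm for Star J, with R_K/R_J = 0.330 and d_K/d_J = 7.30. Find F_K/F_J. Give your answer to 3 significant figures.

1.66×10^-4

Wien's law: T_K/T_J = λ_J/λ_K = 945/1770 = 0.5339.
L_K/L_J = (R_K/R_J)²(T_K/T_J)⁴ = (0.330)²(0.5339)⁴ = 0.008848.
F_K/F_J = (L_K/L_J)/(d_K/d_J)² = 0.008848/(7.30)² = 1.660×10^-4.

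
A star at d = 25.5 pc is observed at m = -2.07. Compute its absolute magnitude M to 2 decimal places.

-4.10

M = m − 5 log₁₀(d/10 pc) = -2.07 − 5 log₁₀(25.5/10)
  = -2.07 − 5 × 0.407 = -2.07 − 2.03 = -4.10.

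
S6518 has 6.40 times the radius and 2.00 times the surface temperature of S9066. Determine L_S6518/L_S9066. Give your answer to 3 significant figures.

655

From the Stefan–Boltzmann law, L ∝ R²T⁴, so
L_S6518/L_S9066 = (R_S6518/R_S9066)² (T_S6518/T_S9066)⁴ = (6.40)² × (2.00)⁴ = 40.96 × 16.00 = 655.4.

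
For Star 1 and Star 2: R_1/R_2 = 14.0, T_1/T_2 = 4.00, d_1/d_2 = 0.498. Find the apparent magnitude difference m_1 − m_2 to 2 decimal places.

L_1/L_2 = (14.0)²(4.00)⁴ = 5.018×10^4.
F_1/F_2 = (L_1/L_2)/(d_1/d_2)² = 5.018×10^4/0.2480 = 2.023×10^5.
m_1 − m_2 = −2.5 log₁₀(2.023×10^5) = -13.27.

-13.27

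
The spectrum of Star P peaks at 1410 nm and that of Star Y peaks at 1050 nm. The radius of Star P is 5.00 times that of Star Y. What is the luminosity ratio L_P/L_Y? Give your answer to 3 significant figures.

7.69

Wien's law gives T ∝ 1/λ_max, so T_P/T_Y = λ_Y/λ_P = 1050/1410 = 0.7447.
Then L ∝ R²T⁴ gives L_P/L_Y = (5.00)² × (0.7447)⁴ = 25.00 × 0.3075 = 7.688.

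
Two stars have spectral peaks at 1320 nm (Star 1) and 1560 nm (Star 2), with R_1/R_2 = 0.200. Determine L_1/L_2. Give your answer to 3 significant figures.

Wien's law gives T ∝ 1/λ_max, so T_1/T_2 = λ_2/λ_1 = 1560/1320 = 1.182.
Then L ∝ R²T⁴ gives L_1/L_2 = (0.200)² × (1.182)⁴ = 0.04000 × 1.951 = 0.07803.

0.0780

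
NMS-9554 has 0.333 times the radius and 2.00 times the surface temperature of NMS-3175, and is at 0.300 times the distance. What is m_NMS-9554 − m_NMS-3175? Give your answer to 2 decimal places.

-3.24

L_NMS-9554/L_NMS-3175 = (0.333)²(2.00)⁴ = 1.774.
F_NMS-9554/F_NMS-3175 = (L_NMS-9554/L_NMS-3175)/(d_NMS-9554/d_NMS-3175)² = 1.774/0.09000 = 19.71.
m_NMS-9554 − m_NMS-3175 = −2.5 log₁₀(19.71) = -3.24.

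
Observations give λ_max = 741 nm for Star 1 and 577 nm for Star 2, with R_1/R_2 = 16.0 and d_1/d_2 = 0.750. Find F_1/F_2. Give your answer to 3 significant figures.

167

Wien's law: T_1/T_2 = λ_2/λ_1 = 577/741 = 0.7787.
L_1/L_2 = (R_1/R_2)²(T_1/T_2)⁴ = (16.0)²(0.7787)⁴ = 94.12.
F_1/F_2 = (L_1/L_2)/(d_1/d_2)² = 94.12/(0.750)² = 167.3.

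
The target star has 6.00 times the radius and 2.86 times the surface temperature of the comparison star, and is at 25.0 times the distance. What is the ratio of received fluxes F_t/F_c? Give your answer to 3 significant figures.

3.85

L_t/L_c = (R_t/R_c)²(T_t/T_c)⁴ = (6.00)² × (2.86)⁴ = 2409.
F_t/F_c = (L_t/L_c)/(d_t/d_c)² = 2409 / (25.0)² = 3.854.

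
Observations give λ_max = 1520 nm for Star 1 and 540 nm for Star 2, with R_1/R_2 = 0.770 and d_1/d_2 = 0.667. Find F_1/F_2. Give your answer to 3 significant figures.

Wien's law: T_1/T_2 = λ_2/λ_1 = 540/1520 = 0.3553.
L_1/L_2 = (R_1/R_2)²(T_1/T_2)⁴ = (0.770)²(0.3553)⁴ = 0.009445.
F_1/F_2 = (L_1/L_2)/(d_1/d_2)² = 0.009445/(0.667)² = 0.02123.

0.0212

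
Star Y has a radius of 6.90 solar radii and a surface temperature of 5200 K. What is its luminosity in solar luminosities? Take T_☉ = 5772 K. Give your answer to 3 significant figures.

L/L_☉ = (R/R_☉)² (T/T_☉)⁴ = (6.90)² × (5200/5772)⁴
       = 47.61 × (0.9009)⁴ = 47.61 × 0.6587 = 31.36.

31.4 solar luminosities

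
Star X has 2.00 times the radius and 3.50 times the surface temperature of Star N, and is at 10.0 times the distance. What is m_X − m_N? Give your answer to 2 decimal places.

L_X/L_N = (2.00)²(3.50)⁴ = 600.2.
F_X/F_N = (L_X/L_N)/(d_X/d_N)² = 600.2/100.0 = 6.003.
m_X − m_N = −2.5 log₁₀(6.003) = -1.95.

-1.95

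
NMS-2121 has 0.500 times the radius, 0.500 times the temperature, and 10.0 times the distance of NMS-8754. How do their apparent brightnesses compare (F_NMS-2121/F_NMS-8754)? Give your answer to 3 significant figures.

1.56×10^-4

L_NMS-2121/L_NMS-8754 = (R_NMS-2121/R_NMS-8754)²(T_NMS-2121/T_NMS-8754)⁴ = (0.500)² × (0.500)⁴ = 0.01562.
F_NMS-2121/F_NMS-8754 = (L_NMS-2121/L_NMS-8754)/(d_NMS-2121/d_NMS-8754)² = 0.01562 / (10.0)² = 1.563×10^-4.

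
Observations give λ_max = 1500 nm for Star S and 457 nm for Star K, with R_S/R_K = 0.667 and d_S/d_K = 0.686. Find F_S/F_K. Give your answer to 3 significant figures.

Wien's law: T_S/T_K = λ_K/λ_S = 457/1500 = 0.3047.
L_S/L_K = (R_S/R_K)²(T_S/T_K)⁴ = (0.667)²(0.3047)⁴ = 0.003833.
F_S/F_K = (L_S/L_K)/(d_S/d_K)² = 0.003833/(0.686)² = 0.008145.

0.00815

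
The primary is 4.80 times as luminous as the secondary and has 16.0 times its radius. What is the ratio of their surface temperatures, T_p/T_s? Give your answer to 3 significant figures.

0.370

L ∝ R²T⁴ gives T ∝ (L/R²)^(1/4), so
T_p/T_s = (4.80 / 16.0²)^(1/4) = (0.01875)^(1/4) = 0.3700.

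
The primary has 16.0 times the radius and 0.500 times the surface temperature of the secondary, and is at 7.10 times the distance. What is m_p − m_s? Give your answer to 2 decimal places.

L_p/L_s = (16.0)²(0.500)⁴ = 16.00.
F_p/F_s = (L_p/L_s)/(d_p/d_s)² = 16.00/50.41 = 0.3174.
m_p − m_s = −2.5 log₁₀(0.3174) = 1.25.

1.25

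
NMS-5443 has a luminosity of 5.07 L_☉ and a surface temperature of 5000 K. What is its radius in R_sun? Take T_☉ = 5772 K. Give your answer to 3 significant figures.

3.00 R_sun

R/R_☉ = √(L/L_☉) / (T/T_☉)² = √(5.07) / (0.8663)²
       = 2.252 / 0.7504 = 3.001.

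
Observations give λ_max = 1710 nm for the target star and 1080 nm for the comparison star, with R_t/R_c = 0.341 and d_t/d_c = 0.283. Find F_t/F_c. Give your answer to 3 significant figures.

Wien's law: T_t/T_c = λ_c/λ_t = 1080/1710 = 0.6316.
L_t/L_c = (R_t/R_c)²(T_t/T_c)⁴ = (0.341)²(0.6316)⁴ = 0.01850.
F_t/F_c = (L_t/L_c)/(d_t/d_c)² = 0.01850/(0.283)² = 0.2310.

0.231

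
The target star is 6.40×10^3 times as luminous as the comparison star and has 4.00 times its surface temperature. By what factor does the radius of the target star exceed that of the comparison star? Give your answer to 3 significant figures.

5.00

L ∝ R²T⁴ gives R ∝ √L / T², so
R_t/R_c = √(6.40×10^3) / (4.00)² = 80.00 / 16.00 = 5.000.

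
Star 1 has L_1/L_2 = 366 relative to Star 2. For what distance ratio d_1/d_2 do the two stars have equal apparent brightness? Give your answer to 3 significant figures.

Equal flux requires L_1/d_1² = L_2/d_2², so d_1/d_2 = √(L_1/L_2)
= √(366) = 19.13.

19.1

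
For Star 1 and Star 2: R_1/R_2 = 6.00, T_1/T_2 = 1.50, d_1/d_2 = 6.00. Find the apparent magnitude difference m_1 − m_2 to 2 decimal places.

-1.76

L_1/L_2 = (6.00)²(1.50)⁴ = 182.2.
F_1/F_2 = (L_1/L_2)/(d_1/d_2)² = 182.2/36.00 = 5.062.
m_1 − m_2 = −2.5 log₁₀(5.062) = -1.76.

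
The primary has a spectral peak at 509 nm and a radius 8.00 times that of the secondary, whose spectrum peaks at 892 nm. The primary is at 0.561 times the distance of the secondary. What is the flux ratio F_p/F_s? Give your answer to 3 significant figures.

1.92×10^3

Wien's law: T_p/T_s = λ_s/λ_p = 892/509 = 1.752.
L_p/L_s = (R_p/R_s)²(T_p/T_s)⁴ = (8.00)²(1.752)⁴ = 603.6.
F_p/F_s = (L_p/L_s)/(d_p/d_s)² = 603.6/(0.561)² = 1918.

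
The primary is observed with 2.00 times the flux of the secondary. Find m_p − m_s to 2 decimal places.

m_p − m_s = −2.5 log₁₀(F_p/F_s) = −2.5 log₁₀(2.00) = −2.5 × (0.301) = -0.753.

-0.75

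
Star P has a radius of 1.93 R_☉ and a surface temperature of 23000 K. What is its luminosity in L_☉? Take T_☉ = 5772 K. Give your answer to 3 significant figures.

L/L_☉ = (R/R_☉)² (T/T_☉)⁴ = (1.93)² × (23000/5772)⁴
       = 3.725 × (3.985)⁴ = 3.725 × 252.1 = 939.1.

939 L_☉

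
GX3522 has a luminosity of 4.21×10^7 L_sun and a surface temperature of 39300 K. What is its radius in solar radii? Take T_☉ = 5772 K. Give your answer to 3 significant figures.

R/R_☉ = √(L/L_☉) / (T/T_☉)² = √(4.21×10^7) / (6.809)²
       = 6488 / 46.36 = 140.0.

140 solar radii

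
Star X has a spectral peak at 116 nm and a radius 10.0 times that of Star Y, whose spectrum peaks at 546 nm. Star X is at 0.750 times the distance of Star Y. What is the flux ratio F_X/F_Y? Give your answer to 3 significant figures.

8.73×10^4

Wien's law: T_X/T_Y = λ_Y/λ_X = 546/116 = 4.707.
L_X/L_Y = (R_X/R_Y)²(T_X/T_Y)⁴ = (10.0)²(4.707)⁴ = 4.908×10^4.
F_X/F_Y = (L_X/L_Y)/(d_X/d_Y)² = 4.908×10^4/(0.750)² = 8.726×10^4.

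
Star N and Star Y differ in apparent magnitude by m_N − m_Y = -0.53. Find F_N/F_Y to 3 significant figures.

F_N/F_Y = 10^(−(m_N − m_Y)/2.5) = 10^(0.53/2.5) = 10^0.212 = 1.629.

1.63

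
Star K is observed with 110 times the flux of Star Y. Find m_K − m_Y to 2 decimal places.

-5.10

m_K − m_Y = −2.5 log₁₀(F_K/F_Y) = −2.5 log₁₀(110) = −2.5 × (2.041) = -5.103.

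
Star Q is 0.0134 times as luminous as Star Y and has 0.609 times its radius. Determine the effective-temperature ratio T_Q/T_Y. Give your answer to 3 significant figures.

L ∝ R²T⁴ gives T ∝ (L/R²)^(1/4), so
T_Q/T_Y = (0.0134 / 0.609²)^(1/4) = (0.03613)^(1/4) = 0.4360.

0.436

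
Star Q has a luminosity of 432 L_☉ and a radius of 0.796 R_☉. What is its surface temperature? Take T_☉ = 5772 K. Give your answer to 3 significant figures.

T/T_☉ = (L/L_☉)^(1/4) / (R/R_☉)^(1/2)
T = 5772 × (432)^(1/4) / √(0.796) = 5772 × 4.559 / 0.8922 = 2.949×10^4 K.

2.95×10^4 K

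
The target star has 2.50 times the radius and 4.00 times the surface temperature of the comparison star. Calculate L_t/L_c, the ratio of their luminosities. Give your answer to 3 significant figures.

From the Stefan–Boltzmann law, L ∝ R²T⁴, so
L_t/L_c = (R_t/R_c)² (T_t/T_c)⁴ = (2.50)² × (4.00)⁴ = 6.250 × 256.0 = 1600.

1.60×10^3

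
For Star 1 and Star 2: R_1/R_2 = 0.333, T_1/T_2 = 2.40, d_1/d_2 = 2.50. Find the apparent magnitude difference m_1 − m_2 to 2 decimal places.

L_1/L_2 = (0.333)²(2.40)⁴ = 3.679.
F_1/F_2 = (L_1/L_2)/(d_1/d_2)² = 3.679/6.250 = 0.5886.
m_1 − m_2 = −2.5 log₁₀(0.5886) = 0.58.

0.58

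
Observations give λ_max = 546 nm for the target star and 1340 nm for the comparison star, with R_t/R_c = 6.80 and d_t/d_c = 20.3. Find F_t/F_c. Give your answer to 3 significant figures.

4.07

Wien's law: T_t/T_c = λ_c/λ_t = 1340/546 = 2.454.
L_t/L_c = (R_t/R_c)²(T_t/T_c)⁴ = (6.80)²(2.454)⁴ = 1678.
F_t/F_c = (L_t/L_c)/(d_t/d_c)² = 1678/(20.3)² = 4.071.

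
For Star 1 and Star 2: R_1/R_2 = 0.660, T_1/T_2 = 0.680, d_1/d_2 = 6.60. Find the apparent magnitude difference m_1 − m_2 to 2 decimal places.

L_1/L_2 = (0.660)²(0.680)⁴ = 0.09314.
F_1/F_2 = (L_1/L_2)/(d_1/d_2)² = 0.09314/43.56 = 0.002138.
m_1 − m_2 = −2.5 log₁₀(0.002138) = 6.67.

6.67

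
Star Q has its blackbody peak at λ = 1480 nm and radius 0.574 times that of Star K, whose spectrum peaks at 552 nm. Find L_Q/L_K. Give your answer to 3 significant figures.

Wien's law gives T ∝ 1/λ_max, so T_Q/T_K = λ_K/λ_Q = 552/1480 = 0.3730.
Then L ∝ R²T⁴ gives L_Q/L_K = (0.574)² × (0.3730)⁴ = 0.3295 × 0.01935 = 0.006376.

0.00638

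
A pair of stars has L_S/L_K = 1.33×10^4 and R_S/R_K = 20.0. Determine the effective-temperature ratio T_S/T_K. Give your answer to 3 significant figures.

2.40

L ∝ R²T⁴ gives T ∝ (L/R²)^(1/4), so
T_S/T_K = (1.33×10^4 / 20.0²)^(1/4) = (33.25)^(1/4) = 2.401.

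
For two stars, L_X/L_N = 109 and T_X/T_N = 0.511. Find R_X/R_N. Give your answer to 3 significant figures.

L ∝ R²T⁴ gives R ∝ √L / T², so
R_X/R_N = √(109) / (0.511)² = 10.44 / 0.2611 = 39.98.

40.0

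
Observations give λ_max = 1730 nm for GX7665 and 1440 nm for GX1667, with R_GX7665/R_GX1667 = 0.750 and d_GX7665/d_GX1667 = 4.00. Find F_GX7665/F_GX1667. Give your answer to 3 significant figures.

0.0169

Wien's law: T_GX7665/T_GX1667 = λ_GX1667/λ_GX7665 = 1440/1730 = 0.8324.
L_GX7665/L_GX1667 = (R_GX7665/R_GX1667)²(T_GX7665/T_GX1667)⁴ = (0.750)²(0.8324)⁴ = 0.2700.
F_GX7665/F_GX1667 = (L_GX7665/L_GX1667)/(d_GX7665/d_GX1667)² = 0.2700/(4.00)² = 0.01688.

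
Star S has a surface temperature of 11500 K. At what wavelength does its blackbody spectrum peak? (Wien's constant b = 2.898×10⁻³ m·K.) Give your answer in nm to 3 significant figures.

252 nm

λ_max = b/T = 2.898×10⁻³ / 11500 = 2.52×10^-7 m = 252.0 nm.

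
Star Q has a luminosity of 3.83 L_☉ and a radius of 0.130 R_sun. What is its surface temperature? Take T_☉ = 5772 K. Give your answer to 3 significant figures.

2.24×10^4 K

T/T_☉ = (L/L_☉)^(1/4) / (R/R_☉)^(1/2)
T = 5772 × (3.83)^(1/4) / √(0.130) = 5772 × 1.399 / 0.3606 = 2.240×10^4 K.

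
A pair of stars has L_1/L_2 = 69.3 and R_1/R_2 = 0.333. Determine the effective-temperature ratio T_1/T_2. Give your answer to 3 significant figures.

5.00

L ∝ R²T⁴ gives T ∝ (L/R²)^(1/4), so
T_1/T_2 = (69.3 / 0.333²)^(1/4) = (624.9)^(1/4) = 5.000.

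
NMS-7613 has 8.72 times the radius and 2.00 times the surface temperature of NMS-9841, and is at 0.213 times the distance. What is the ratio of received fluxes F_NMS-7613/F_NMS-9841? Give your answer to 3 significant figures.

L_NMS-7613/L_NMS-9841 = (R_NMS-7613/R_NMS-9841)²(T_NMS-7613/T_NMS-9841)⁴ = (8.72)² × (2.00)⁴ = 1217.
F_NMS-7613/F_NMS-9841 = (L_NMS-7613/L_NMS-9841)/(d_NMS-7613/d_NMS-9841)² = 1217 / (0.213)² = 2.682×10^4.

2.68×10^4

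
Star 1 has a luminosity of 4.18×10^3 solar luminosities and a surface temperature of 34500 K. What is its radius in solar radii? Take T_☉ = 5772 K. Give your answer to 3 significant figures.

R/R_☉ = √(L/L_☉) / (T/T_☉)² = √(4.18×10^3) / (5.977)²
       = 64.65 / 35.73 = 1.810.

1.81 solar radii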